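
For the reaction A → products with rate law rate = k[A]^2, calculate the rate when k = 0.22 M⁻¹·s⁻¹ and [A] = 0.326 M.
0.02338 M/s

rate = k·[A]^2 = 0.22·(0.326)^2 = 0.22·0.106276 = 0.02338 M/s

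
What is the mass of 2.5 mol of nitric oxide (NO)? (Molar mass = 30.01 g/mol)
Mass = 2.5 mol × 30.01 g/mol = 75.03 g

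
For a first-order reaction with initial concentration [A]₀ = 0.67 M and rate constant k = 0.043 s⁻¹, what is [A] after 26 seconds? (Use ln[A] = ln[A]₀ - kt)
0.2190 M

ln[A] = ln[A]₀ - k·t = ln(0.67) - (0.043)·(26) = -0.4005 - 1.1180 = -1.5185
[A] = e^(-1.5185) = 0.2190 M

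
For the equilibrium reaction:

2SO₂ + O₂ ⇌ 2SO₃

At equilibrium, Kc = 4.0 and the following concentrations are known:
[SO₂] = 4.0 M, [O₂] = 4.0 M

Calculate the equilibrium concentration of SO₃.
[SO₃] = 16.0000 M

Kc = ([SO₃]^2) / ([SO₂]^2 × [O₂]) = 4.0
[SO₃]^2 = Kc · (reactant terms)/(other product terms) = 4.0 · 64 / 1 = 256
[SO₃] = (256)^(1/2) = 16.0000 M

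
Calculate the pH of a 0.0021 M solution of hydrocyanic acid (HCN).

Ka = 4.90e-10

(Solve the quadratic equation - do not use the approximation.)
pH = 5.99

x² + Ka×x - Ka×C = 0. Using quadratic formula: [H⁺] = 1.0142e-06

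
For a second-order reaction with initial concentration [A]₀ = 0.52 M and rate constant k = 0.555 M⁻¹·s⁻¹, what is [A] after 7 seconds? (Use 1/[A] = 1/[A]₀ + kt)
0.1722 M

1/[A] = 1/[A]₀ + k·t = 1/0.52 + (0.555)·(7) = 1.9231 + 3.8850 = 5.8081
[A] = 1/5.8081 = 0.1722 M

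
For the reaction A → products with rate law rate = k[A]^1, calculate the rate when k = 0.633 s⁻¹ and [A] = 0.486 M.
0.3076 M/s

rate = k·[A]^1 = 0.633·(0.486)^1 = 0.633·0.486 = 0.3076 M/s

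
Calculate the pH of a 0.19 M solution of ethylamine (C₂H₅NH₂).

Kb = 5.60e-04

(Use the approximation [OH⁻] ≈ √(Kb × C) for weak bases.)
pH = 12.01

[OH⁻] = √(Kb × C) = √(5.60e-04 × 0.19) = 1.0315e-02. pOH = 1.99, pH = 14 - pOH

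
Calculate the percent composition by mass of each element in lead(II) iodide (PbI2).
Pb: 44.95%, I: 55.05%

Molar mass of PbI2 = 461.0 g/mol
% Pb = (1 × 207.2) / 461.0 × 100% = 207.2 / 461.0 × 100% = 44.95%
% I = (2 × 126.9) / 461.0 × 100% = 253.8 / 461.0 × 100% = 55.05%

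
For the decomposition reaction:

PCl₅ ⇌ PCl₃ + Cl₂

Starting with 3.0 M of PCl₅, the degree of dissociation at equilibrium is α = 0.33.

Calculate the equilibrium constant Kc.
K_c = 0.4876

x = α·[A]₀ = 0.33 × 3.0 = 0.99 M dissociated.
At eq: [PCl₅] = 3.0 − 0.99 = 2.01 M; [PCl₃] = [Cl₂] = x = 0.99 M.
Kc = [PCl₃][Cl₂]/[PCl₅] = (0.99)²/2.01 = 0.4876.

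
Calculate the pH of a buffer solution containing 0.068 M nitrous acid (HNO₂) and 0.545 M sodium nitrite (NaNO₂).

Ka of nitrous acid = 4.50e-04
pH = 4.25

pKa = -log(4.50e-04) = 3.35. pH = pKa + log([A⁻]/[HA]) = 3.35 + log(0.545/0.068)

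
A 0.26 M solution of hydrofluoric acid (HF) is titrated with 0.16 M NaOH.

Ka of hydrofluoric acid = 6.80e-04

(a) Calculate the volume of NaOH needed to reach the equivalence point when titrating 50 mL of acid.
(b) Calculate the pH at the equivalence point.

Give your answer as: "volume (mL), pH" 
V = 81.2 mL, pH = 8.08

(a) At equivalence: moles acid = moles base.
moles acid = 0.26 × 0.05 = 0.013 mol; V_NaOH = 0.013/0.16 = 0.08125 L = 81.2 mL.
(b) At equivalence, all acid → conjugate base A⁻ at [A⁻] = 0.013/0.1313 = 0.09905 M.
Kb = Kw/Ka = 1.0e-14/6.80e-04 = 1.471e-11; [OH⁻] = √(Kb·[A⁻]) = 1.207e-06; pOH = 5.92; pH = 14 − pOH = 8.08.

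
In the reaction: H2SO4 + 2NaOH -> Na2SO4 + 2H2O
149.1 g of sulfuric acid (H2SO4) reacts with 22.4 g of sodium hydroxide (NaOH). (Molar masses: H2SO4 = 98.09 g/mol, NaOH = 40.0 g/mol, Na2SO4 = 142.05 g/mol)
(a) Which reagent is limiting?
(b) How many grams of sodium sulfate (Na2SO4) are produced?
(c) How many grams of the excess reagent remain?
(a) NaOH, (b) 39.77 g, (c) 121.6 g

Moles of H2SO4 = 149.1 g ÷ 98.09 g/mol = 1.52003 mol
Moles of NaOH = 22.4 g ÷ 40.0 g/mol = 0.56 mol
Moles ÷ coefficient: H2SO4: 1.52003/1 = 1.52, NaOH: 0.56/2 = 0.28
(a) NaOH has the smaller value, so NaOH is the limiting reagent.
(b) Moles of Na2SO4 = 0.56 mol NaOH × (1/2) = 0.28 mol; mass = 0.28 mol × 142.05 g/mol = 39.77 g
(c) H2SO4 consumed = 0.56 × (1/2) = 0.28 mol; remaining = 1.52003 − 0.28 = 1.24003 mol; mass = 1.24003 mol × 98.09 g/mol = 121.6 g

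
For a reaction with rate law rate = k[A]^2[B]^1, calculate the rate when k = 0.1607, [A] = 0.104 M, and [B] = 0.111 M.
0.0001929 M/s

rate = k·[A]^2·[B]^1 = 0.1607·(0.104)^2·(0.111)^1 = 0.1607·0.010816·0.111 = 0.0001929 M/s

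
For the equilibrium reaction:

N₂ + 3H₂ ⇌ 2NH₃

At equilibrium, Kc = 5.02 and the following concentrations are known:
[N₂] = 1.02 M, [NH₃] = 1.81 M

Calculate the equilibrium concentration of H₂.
[H₂] = 0.8617 M

Kc = ([NH₃]^2) / ([N₂] × [H₂]^3) = 5.02
[H₂]^3 = (product terms)/(Kc · other reactant terms) = 3.2761 / (5.02 · 1.02) = 0.63981
[H₂] = (0.63981)^(1/3) = 0.8617 M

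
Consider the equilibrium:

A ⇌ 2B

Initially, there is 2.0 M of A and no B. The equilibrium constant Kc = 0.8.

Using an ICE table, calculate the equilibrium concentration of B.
[B] = 1.081 M

ICE: [A] = 2.0 − x, [B] = 2x.
Kc = (2x)²/(2.0 − x) = 0.8 ⇒ 4x² + 0.8x − 1.6 = 0.
x = (−0.8 + √(0.8² + 4·4·1.6))/(2·4) = (−0.8 + √26.24)/8 = 0.54031.
[B] = 2x = 1.081 M.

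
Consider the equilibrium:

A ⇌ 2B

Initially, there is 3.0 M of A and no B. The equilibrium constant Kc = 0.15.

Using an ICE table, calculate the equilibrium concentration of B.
[B] = 0.634 M

ICE: [A] = 3.0 − x, [B] = 2x.
Kc = (2x)²/(3.0 − x) = 0.15 ⇒ 4x² + 0.15x − 0.45 = 0.
x = (−0.15 + √(0.15² + 4·4·0.45))/(2·4) = (−0.15 + √7.2225)/8 = 0.31718.
[B] = 2x = 0.634 M.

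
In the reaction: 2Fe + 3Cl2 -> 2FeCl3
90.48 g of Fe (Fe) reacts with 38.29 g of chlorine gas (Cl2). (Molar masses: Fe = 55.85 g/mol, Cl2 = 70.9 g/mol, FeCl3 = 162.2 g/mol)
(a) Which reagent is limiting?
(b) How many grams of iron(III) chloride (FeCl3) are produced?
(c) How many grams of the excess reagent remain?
(a) Cl2, (b) 58.4 g, (c) 70.37 g

Moles of Fe = 90.48 g ÷ 55.85 g/mol = 1.62005 mol
Moles of Cl2 = 38.29 g ÷ 70.9 g/mol = 0.540056 mol
Moles ÷ coefficient: Fe: 1.62005/2 = 0.81, Cl2: 0.540056/3 = 0.18
(a) Cl2 has the smaller value, so Cl2 is the limiting reagent.
(b) Moles of FeCl3 = 0.540056 mol Cl2 × (2/3) = 0.360038 mol; mass = 0.360038 mol × 162.2 g/mol = 58.4 g
(c) Fe consumed = 0.540056 × (2/3) = 0.360038 mol; remaining = 1.62005 − 0.360038 = 1.26002 mol; mass = 1.26002 mol × 55.85 g/mol = 70.37 g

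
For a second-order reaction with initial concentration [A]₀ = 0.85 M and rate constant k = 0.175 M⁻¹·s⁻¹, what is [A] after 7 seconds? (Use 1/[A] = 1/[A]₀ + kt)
0.4164 M

1/[A] = 1/[A]₀ + k·t = 1/0.85 + (0.175)·(7) = 1.1765 + 1.2250 = 2.4015
[A] = 1/2.4015 = 0.4164 M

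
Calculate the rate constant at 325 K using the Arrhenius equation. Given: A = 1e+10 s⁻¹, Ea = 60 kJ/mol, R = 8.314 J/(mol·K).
2.27e+00 s⁻¹

k = A·exp(-Ea/(R·T)) = 1e+10·exp(-60000/(8.314·325)) = 1e+10·exp(-22.2054) = 1e+10·2.2716e-10 = 2.27e+00 s⁻¹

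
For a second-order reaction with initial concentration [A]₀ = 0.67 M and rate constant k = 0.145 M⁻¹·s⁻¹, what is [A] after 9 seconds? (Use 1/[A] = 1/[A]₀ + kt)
0.3575 M

1/[A] = 1/[A]₀ + k·t = 1/0.67 + (0.145)·(9) = 1.4925 + 1.3050 = 2.7975
[A] = 1/2.7975 = 0.3575 M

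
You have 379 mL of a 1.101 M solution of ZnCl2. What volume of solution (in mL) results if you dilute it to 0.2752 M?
Using M₁V₁ = M₂V₂:
1.101 × 379 = 0.2752 × V₂
V₂ = (1.101 × 379) / 0.2752 = 1516 mL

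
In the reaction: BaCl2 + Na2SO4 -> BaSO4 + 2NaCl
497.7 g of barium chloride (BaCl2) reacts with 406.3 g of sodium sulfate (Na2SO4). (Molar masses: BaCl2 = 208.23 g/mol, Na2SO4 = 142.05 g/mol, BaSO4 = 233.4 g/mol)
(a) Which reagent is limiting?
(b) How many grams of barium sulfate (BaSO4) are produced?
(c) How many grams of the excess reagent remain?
(a) BaCl2, (b) 557.9 g, (c) 66.78 g

Moles of BaCl2 = 497.7 g ÷ 208.23 g/mol = 2.39015 mol
Moles of Na2SO4 = 406.3 g ÷ 142.05 g/mol = 2.86026 mol
Moles ÷ coefficient: BaCl2: 2.39015/1 = 2.39, Na2SO4: 2.86026/1 = 2.86
(a) BaCl2 has the smaller value, so BaCl2 is the limiting reagent.
(b) Moles of BaSO4 = 2.39015 mol BaCl2 × (1/1) = 2.39015 mol; mass = 2.39015 mol × 233.4 g/mol = 557.9 g
(c) Na2SO4 consumed = 2.39015 × (1/1) = 2.39015 mol; remaining = 2.86026 − 2.39015 = 0.470115 mol; mass = 0.470115 mol × 142.05 g/mol = 66.78 g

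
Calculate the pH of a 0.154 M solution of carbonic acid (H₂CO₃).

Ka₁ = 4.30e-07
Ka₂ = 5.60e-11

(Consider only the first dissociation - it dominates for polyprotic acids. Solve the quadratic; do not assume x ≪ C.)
pH = 3.59

x² + Ka₁·x − Ka₁·C = 0 with Ka₁ = 4.30e-07, C = 0.154.
x = (−Ka₁ + √(Ka₁² + 4·Ka₁·C))/2 = 2.5712e-04 M, so pH = 3.59.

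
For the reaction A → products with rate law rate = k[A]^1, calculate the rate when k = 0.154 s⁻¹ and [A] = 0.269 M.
0.04143 M/s

rate = k·[A]^1 = 0.154·(0.269)^1 = 0.154·0.269 = 0.04143 M/s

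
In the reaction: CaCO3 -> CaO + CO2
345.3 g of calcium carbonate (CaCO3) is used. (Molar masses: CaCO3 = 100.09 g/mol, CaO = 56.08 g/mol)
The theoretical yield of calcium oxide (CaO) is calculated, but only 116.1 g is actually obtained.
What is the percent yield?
Moles of CaCO3 = 345.3 g ÷ 100.09 g/mol = 3.4499 mol
Mole ratio: 1 mol CaO / 1 mol CaCO3
Moles of CaO = 3.4499 × (1/1) = 3.4499 mol
Theoretical yield = 3.4499 mol × 56.08 g/mol = 193.47 g
Actual yield = 116.1 g
Percent yield = (116.1 / 193.47) × 100% = 60.0%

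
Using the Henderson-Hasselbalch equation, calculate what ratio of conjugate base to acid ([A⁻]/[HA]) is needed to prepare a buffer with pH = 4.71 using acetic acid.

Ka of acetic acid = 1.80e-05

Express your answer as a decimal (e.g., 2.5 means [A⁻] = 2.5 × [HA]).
[A⁻]/[HA] = 0.923

pKa = −log(1.80e-05) = 4.7447. pH = pKa + log([A⁻]/[HA]). 4.71 = 4.7447 + log(ratio). log(ratio) = 4.71 − 4.7447 = -0.0347. ratio = 10^(-0.0347) = 0.923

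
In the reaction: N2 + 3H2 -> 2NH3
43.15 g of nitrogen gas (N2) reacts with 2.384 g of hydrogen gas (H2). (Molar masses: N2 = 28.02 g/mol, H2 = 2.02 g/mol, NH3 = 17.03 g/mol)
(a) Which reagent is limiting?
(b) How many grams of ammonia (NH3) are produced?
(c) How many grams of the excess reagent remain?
(a) H2, (b) 13.4 g, (c) 32.13 g

Moles of N2 = 43.15 g ÷ 28.02 g/mol = 1.53997 mol
Moles of H2 = 2.384 g ÷ 2.02 g/mol = 1.1802 mol
Moles ÷ coefficient: N2: 1.53997/1 = 1.54, H2: 1.1802/3 = 0.3934
(a) H2 has the smaller value, so H2 is the limiting reagent.
(b) Moles of NH3 = 1.1802 mol H2 × (2/3) = 0.786799 mol; mass = 0.786799 mol × 17.03 g/mol = 13.4 g
(c) N2 consumed = 1.1802 × (1/3) = 0.393399 mol; remaining = 1.53997 − 0.393399 = 1.14657 mol; mass = 1.14657 mol × 28.02 g/mol = 32.13 g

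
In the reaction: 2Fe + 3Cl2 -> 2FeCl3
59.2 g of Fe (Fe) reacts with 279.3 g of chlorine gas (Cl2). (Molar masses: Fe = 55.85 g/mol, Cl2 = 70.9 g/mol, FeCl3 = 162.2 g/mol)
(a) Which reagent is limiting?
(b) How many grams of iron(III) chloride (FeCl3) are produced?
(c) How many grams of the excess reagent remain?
(a) Fe, (b) 171.9 g, (c) 166.6 g

Moles of Fe = 59.2 g ÷ 55.85 g/mol = 1.05998 mol
Moles of Cl2 = 279.3 g ÷ 70.9 g/mol = 3.93935 mol
Moles ÷ coefficient: Fe: 1.05998/2 = 0.53, Cl2: 3.93935/3 = 1.313
(a) Fe has the smaller value, so Fe is the limiting reagent.
(b) Moles of FeCl3 = 1.05998 mol Fe × (2/2) = 1.05998 mol; mass = 1.05998 mol × 162.2 g/mol = 171.9 g
(c) Cl2 consumed = 1.05998 × (3/2) = 1.58997 mol; remaining = 3.93935 − 1.58997 = 2.34938 mol; mass = 2.34938 mol × 70.9 g/mol = 166.6 g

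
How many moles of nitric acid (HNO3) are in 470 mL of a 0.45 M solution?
Moles = Molarity × Volume (L)
Moles = 0.45 M × 0.47 L = 0.2115 mol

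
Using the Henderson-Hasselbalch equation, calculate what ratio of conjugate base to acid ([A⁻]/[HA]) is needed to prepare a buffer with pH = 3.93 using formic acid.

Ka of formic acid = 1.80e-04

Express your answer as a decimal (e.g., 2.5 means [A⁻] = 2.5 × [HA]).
[A⁻]/[HA] = 1.532

pKa = −log(1.80e-04) = 3.7447. pH = pKa + log([A⁻]/[HA]). 3.93 = 3.7447 + log(ratio). log(ratio) = 3.93 − 3.7447 = 0.1853. ratio = 10^(0.1853) = 1.532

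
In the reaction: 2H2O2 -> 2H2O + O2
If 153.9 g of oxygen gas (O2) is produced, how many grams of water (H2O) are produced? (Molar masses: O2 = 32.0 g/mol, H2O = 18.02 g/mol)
Moles of O2 = 153.9 g ÷ 32.0 g/mol = 4.80938 mol
Mole ratio: 2 mol H2O / 1 mol O2
Moles of H2O = 4.80938 × (2/1) = 9.61875 mol
Mass of H2O = 9.61875 mol × 18.02 g/mol = 173.3 g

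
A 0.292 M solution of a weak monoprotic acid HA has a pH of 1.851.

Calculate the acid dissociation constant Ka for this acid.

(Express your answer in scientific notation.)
K_a = 7.15e-04

[H⁺] = 10^(−pH) = 10^(−1.851) = 1.409e-02 M. For HA ⇌ H⁺ + A⁻, Ka = x²/(C − x) = (1.409e-02)²/(0.292 − 1.409e-02) = 7.15e-04.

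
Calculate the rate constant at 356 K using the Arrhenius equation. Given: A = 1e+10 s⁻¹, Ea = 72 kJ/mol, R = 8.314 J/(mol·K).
2.72e-01 s⁻¹

k = A·exp(-Ea/(R·T)) = 1e+10·exp(-72000/(8.314·356)) = 1e+10·exp(-24.3261) = 1e+10·2.7246e-11 = 2.72e-01 s⁻¹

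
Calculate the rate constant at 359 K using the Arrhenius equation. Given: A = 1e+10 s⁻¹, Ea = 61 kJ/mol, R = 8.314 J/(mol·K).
1.33e+01 s⁻¹

k = A·exp(-Ea/(R·T)) = 1e+10·exp(-61000/(8.314·359)) = 1e+10·exp(-20.4374) = 1e+10·1.3309e-09 = 1.33e+01 s⁻¹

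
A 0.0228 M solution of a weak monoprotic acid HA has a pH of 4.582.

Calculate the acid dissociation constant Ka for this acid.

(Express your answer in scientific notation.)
K_a = 3.01e-08

[H⁺] = 10^(−pH) = 10^(−4.582) = 2.618e-05 M. For HA ⇌ H⁺ + A⁻, Ka = x²/(C − x) = (2.618e-05)²/(0.0228 − 2.618e-05) = 3.01e-08.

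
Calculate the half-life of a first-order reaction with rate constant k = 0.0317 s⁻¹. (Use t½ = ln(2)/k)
21.87 s

t½ = ln(2)/k = 0.6931/0.0317 = 21.87 s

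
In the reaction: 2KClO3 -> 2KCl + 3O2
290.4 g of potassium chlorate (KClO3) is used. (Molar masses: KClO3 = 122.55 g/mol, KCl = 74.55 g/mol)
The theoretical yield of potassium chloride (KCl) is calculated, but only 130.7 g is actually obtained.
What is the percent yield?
Moles of KClO3 = 290.4 g ÷ 122.55 g/mol = 2.36965 mol
Mole ratio: 2 mol KCl / 2 mol KClO3
Moles of KCl = 2.36965 × (2/2) = 2.36965 mol
Theoretical yield = 2.36965 mol × 74.55 g/mol = 176.66 g
Actual yield = 130.7 g
Percent yield = (130.7 / 176.66) × 100% = 74.0%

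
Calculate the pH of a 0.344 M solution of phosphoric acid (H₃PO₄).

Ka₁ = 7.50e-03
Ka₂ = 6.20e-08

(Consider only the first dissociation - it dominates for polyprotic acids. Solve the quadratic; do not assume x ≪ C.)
pH = 1.33

x² + Ka₁·x − Ka₁·C = 0 with Ka₁ = 7.50e-03, C = 0.344.
x = (−Ka₁ + √(Ka₁² + 4·Ka₁·C))/2 = 4.7182e-02 M, so pH = 1.33.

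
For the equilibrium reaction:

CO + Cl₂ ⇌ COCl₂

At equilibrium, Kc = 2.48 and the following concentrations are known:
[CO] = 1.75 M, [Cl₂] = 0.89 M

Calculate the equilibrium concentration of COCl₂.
[COCl₂] = 3.8626 M

Kc = ([COCl₂]) / ([CO] × [Cl₂]) = 2.48
[COCl₂]^1 = Kc · (reactant terms)/(other product terms) = 2.48 · 1.5575 / 1 = 3.8626
[COCl₂] = 3.8626 M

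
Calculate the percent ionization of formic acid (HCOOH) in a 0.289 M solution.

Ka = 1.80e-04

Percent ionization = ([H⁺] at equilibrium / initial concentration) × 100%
Percent ionization = 2.46%

Let x = [H⁺]. Ka = x²/(C - x) ⇒ x² + (1.80e-04)x - (1.80e-04)(0.289) = 0. x = 7.1231e-03. Percent = (7.1231e-03/0.289) × 100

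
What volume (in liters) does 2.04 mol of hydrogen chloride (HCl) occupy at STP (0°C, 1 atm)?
At STP, 1 mol of gas occupies 22.4 L
Volume = 2.04 mol × 22.4 L/mol = 45.70 L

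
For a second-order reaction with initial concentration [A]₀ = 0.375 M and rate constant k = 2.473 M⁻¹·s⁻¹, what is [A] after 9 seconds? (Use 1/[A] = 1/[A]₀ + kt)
0.0401 M

1/[A] = 1/[A]₀ + k·t = 1/0.375 + (2.473)·(9) = 2.6667 + 22.2570 = 24.9237
[A] = 1/24.9237 = 0.0401 M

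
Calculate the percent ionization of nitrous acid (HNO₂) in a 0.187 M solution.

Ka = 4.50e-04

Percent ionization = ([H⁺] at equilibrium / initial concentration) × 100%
Percent ionization = 4.79%

Let x = [H⁺]. Ka = x²/(C - x) ⇒ x² + (4.50e-04)x - (4.50e-04)(0.187) = 0. x = 8.9511e-03. Percent = (8.9511e-03/0.187) × 100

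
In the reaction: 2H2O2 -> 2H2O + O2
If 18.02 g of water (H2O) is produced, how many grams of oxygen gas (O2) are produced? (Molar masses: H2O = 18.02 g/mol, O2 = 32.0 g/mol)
Moles of H2O = 18.02 g ÷ 18.02 g/mol = 1 mol
Mole ratio: 1 mol O2 / 2 mol H2O
Moles of O2 = 1 × (1/2) = 0.5 mol
Mass of O2 = 0.5 mol × 32.0 g/mol = 16 g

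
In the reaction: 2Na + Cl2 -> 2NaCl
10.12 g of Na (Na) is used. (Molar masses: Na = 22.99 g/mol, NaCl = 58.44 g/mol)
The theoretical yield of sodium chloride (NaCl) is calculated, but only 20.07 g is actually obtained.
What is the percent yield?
Moles of Na = 10.12 g ÷ 22.99 g/mol = 0.440191 mol
Mole ratio: 2 mol NaCl / 2 mol Na
Moles of NaCl = 0.440191 × (2/2) = 0.440191 mol
Theoretical yield = 0.440191 mol × 58.44 g/mol = 25.725 g
Actual yield = 20.07 g
Percent yield = (20.07 / 25.725) × 100% = 78.0%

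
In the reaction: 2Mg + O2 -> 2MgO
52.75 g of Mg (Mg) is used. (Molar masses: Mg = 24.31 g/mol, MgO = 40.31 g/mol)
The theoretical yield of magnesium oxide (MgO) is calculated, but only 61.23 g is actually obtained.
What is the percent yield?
Moles of Mg = 52.75 g ÷ 24.31 g/mol = 2.16989 mol
Mole ratio: 2 mol MgO / 2 mol Mg
Moles of MgO = 2.16989 × (2/2) = 2.16989 mol
Theoretical yield = 2.16989 mol × 40.31 g/mol = 87.468 g
Actual yield = 61.23 g
Percent yield = (61.23 / 87.468) × 100% = 70.0%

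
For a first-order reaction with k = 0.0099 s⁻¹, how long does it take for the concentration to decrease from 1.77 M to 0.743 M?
87.68 s

From ln[A] = ln[A]₀ - k·t: t = ln([A]₀/[A])/k = ln(1.77/0.743)/0.0099 = ln(2.3822)/0.0099 = 0.8680/0.0099 = 87.68 s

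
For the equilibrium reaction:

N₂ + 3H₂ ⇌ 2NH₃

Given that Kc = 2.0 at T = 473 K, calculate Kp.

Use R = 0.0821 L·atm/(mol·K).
K_p = 0.0013

Δn = (moles gaseous products) − (moles gaseous reactants) = -2
T = 473 K; RT = 0.0821 × 473 = 38.8333
Kp = Kc·(RT)^Δn = 2.0 × (38.8333)^-2 = 2.0 × 0.000663119 = 0.0013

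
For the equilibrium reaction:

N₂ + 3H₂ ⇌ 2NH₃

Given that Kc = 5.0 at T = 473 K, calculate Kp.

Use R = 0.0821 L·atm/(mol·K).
K_p = 0.0033

Δn = (moles gaseous products) − (moles gaseous reactants) = -2
T = 473 K; RT = 0.0821 × 473 = 38.8333
Kp = Kc·(RT)^Δn = 5.0 × (38.8333)^-2 = 5.0 × 0.000663119 = 0.0033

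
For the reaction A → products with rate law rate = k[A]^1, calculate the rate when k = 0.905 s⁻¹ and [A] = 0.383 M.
0.3466 M/s

rate = k·[A]^1 = 0.905·(0.383)^1 = 0.905·0.383 = 0.3466 M/s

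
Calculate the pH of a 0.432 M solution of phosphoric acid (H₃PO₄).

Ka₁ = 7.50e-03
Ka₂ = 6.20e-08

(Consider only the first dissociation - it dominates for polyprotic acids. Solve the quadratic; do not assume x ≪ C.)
pH = 1.27

x² + Ka₁·x − Ka₁·C = 0 with Ka₁ = 7.50e-03, C = 0.432.
x = (−Ka₁ + √(Ka₁² + 4·Ka₁·C))/2 = 5.3294e-02 M, so pH = 1.27.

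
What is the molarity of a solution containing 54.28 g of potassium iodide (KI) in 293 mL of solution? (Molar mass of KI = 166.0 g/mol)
Moles of KI = 54.28 g ÷ 166.0 g/mol = 0.326988 mol
Volume = 293 mL = 0.293 L
Molarity = 0.326988 mol ÷ 0.293 L = 1.116 M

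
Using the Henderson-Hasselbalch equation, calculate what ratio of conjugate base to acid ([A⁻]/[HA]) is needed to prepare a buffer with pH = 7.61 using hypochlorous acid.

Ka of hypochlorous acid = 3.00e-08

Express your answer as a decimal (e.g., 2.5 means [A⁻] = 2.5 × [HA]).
[A⁻]/[HA] = 1.222

pKa = −log(3.00e-08) = 7.5229. pH = pKa + log([A⁻]/[HA]). 7.61 = 7.5229 + log(ratio). log(ratio) = 7.61 − 7.5229 = 0.0871. ratio = 10^(0.0871) = 1.222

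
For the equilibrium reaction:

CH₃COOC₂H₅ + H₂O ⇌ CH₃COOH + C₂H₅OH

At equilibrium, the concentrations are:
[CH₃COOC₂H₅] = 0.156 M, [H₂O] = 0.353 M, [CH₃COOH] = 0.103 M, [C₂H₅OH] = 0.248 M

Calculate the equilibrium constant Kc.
K_c = 0.4639

Kc = ([CH₃COOH] × [C₂H₅OH]) / ([CH₃COOC₂H₅] × [H₂O])
   = ((0.103)·(0.248)) / ((0.156)·(0.353))
   = 0.025544 / 0.055068 = 0.4639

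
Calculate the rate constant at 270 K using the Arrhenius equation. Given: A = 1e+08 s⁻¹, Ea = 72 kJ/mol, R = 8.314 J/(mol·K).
1.18e-06 s⁻¹

k = A·exp(-Ea/(R·T)) = 1e+08·exp(-72000/(8.314·270)) = 1e+08·exp(-32.0744) = 1e+08·1.1756e-14 = 1.18e-06 s⁻¹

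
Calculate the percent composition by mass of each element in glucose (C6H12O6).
C: 40.00%, H: 6.71%, O: 53.29%

Molar mass of C6H12O6 = 180.16 g/mol
% C = (6 × 12.01) / 180.16 × 100% = 72.06 / 180.16 × 100% = 40.00%
% H = (12 × 1.008) / 180.16 × 100% = 12.096 / 180.16 × 100% = 6.71%
% O = (6 × 16.0) / 180.16 × 100% = 96 / 180.16 × 100% = 53.29%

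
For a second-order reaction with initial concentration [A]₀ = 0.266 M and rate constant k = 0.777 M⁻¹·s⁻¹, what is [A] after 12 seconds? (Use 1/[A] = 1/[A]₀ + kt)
0.0764 M

1/[A] = 1/[A]₀ + k·t = 1/0.266 + (0.777)·(12) = 3.7594 + 9.3240 = 13.0834
[A] = 1/13.0834 = 0.0764 M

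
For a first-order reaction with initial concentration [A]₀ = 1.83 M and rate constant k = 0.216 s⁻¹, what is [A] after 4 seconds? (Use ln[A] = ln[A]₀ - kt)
0.7713 M

ln[A] = ln[A]₀ - k·t = ln(1.83) - (0.216)·(4) = 0.6043 - 0.8640 = -0.2597
[A] = e^(-0.2597) = 0.7713 M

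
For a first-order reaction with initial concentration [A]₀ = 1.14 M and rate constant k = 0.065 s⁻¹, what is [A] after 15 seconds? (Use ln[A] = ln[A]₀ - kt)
0.4300 M

ln[A] = ln[A]₀ - k·t = ln(1.14) - (0.065)·(15) = 0.1310 - 0.9750 = -0.8440
[A] = e^(-0.8440) = 0.4300 M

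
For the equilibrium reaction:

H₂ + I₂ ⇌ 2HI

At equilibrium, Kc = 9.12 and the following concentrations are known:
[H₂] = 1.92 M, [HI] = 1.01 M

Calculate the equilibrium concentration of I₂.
[I₂] = 0.0583 M

Kc = ([HI]^2) / ([H₂] × [I₂]) = 9.12
[I₂]^1 = (product terms)/(Kc · other reactant terms) = 1.0201 / (9.12 · 1.92) = 0.058257
[I₂] = 0.0583 M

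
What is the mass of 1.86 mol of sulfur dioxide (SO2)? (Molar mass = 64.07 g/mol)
Mass = 1.86 mol × 64.07 g/mol = 119.2 g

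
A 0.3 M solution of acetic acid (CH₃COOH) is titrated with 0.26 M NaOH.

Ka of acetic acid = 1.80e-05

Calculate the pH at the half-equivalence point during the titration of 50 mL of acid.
pH = pKa = 4.74

At the half-equivalence point, [HA] = [A⁻], so by Henderson–Hasselbalch pH = pKa + log(1) = pKa.
pKa = −log(1.80e-05) = 4.74.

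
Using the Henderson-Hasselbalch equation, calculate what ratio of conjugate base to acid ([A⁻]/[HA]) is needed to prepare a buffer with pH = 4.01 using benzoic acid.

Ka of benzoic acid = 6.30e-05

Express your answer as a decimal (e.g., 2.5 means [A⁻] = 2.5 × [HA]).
[A⁻]/[HA] = 0.645

pKa = −log(6.30e-05) = 4.2007. pH = pKa + log([A⁻]/[HA]). 4.01 = 4.2007 + log(ratio). log(ratio) = 4.01 − 4.2007 = -0.1907. ratio = 10^(-0.1907) = 0.645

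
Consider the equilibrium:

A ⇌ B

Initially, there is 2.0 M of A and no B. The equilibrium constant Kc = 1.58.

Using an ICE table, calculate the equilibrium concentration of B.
[B] = 1.225 M

ICE: [A] = 2.0 − x, [B] = x.
Kc = x/(2.0 − x) = 1.58 ⇒ x = 1.58·2.0/(1 + 1.58) = 3.16/2.58 = 1.225.
[B] = x = 1.225 M.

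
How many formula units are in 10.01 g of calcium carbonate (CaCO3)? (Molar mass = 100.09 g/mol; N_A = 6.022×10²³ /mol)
Moles = 10.01 g ÷ 100.09 g/mol = 0.10001 mol
Formula units = 0.10001 mol × 6.022×10²³ /mol = 6.023e+22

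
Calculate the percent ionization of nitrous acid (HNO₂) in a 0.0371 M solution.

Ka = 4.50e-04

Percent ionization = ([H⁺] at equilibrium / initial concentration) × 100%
Percent ionization = 10.4%

Let x = [H⁺]. Ka = x²/(C - x) ⇒ x² + (4.50e-04)x - (4.50e-04)(0.0371) = 0. x = 3.8671e-03. Percent = (3.8671e-03/0.0371) × 100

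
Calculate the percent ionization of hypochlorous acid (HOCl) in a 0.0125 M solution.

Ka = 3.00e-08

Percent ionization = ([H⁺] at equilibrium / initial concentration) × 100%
Percent ionization = 0.155%

Let x = [H⁺]. Ka = x²/(C - x) ⇒ x² + (3.00e-08)x - (3.00e-08)(0.0125) = 0. x = 1.9350e-05. Percent = (1.9350e-05/0.0125) × 100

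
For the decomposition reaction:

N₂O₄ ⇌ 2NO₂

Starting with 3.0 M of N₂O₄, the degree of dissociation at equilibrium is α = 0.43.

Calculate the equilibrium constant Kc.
K_c = 3.8926

x = α·[A]₀ = 0.43 × 3.0 = 1.29 M dissociated.
At eq: [N₂O₄] = 3.0 − 1.29 = 1.71 M; [NO₂] = 2x = 2.58 M.
Kc = [NO₂]²/[N₂O₄] = (2.58)²/1.71 = 3.893.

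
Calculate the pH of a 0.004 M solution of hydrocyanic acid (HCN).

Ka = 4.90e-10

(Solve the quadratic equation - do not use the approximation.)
pH = 5.85

x² + Ka×x - Ka×C = 0. Using quadratic formula: [H⁺] = 1.3998e-06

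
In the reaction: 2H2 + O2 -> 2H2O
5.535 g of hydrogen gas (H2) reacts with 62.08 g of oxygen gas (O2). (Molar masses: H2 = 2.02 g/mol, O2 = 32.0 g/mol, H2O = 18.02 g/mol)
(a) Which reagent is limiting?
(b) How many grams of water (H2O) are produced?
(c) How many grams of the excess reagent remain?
(a) H2, (b) 49.38 g, (c) 18.24 g

Moles of H2 = 5.535 g ÷ 2.02 g/mol = 2.7401 mol
Moles of O2 = 62.08 g ÷ 32.0 g/mol = 1.94 mol
Moles ÷ coefficient: H2: 2.7401/2 = 1.37, O2: 1.94/1 = 1.94
(a) H2 has the smaller value, so H2 is the limiting reagent.
(b) Moles of H2O = 2.7401 mol H2 × (2/2) = 2.7401 mol; mass = 2.7401 mol × 18.02 g/mol = 49.38 g
(c) O2 consumed = 2.7401 × (1/2) = 1.37005 mol; remaining = 1.94 − 1.37005 = 0.56995 mol; mass = 0.56995 mol × 32.0 g/mol = 18.24 g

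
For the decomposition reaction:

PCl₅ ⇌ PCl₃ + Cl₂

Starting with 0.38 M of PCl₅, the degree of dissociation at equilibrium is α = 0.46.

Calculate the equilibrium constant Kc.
K_c = 0.1489

x = α·[A]₀ = 0.46 × 0.38 = 0.1748 M dissociated.
At eq: [PCl₅] = 0.38 − 0.1748 = 0.2052 M; [PCl₃] = [Cl₂] = x = 0.1748 M.
Kc = [PCl₃][Cl₂]/[PCl₅] = (0.1748)²/0.2052 = 0.1489.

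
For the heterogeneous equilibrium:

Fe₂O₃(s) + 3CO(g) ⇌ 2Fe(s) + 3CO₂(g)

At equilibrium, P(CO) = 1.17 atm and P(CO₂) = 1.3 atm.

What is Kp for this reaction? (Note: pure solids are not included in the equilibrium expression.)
K_p = 1.372

Solids (Fe₂O₃, Fe) are excluded.
Kp = P(CO₂)³/P(CO)³ = (1.3)³/(1.17)³ = 2.197/1.602 = 1.372.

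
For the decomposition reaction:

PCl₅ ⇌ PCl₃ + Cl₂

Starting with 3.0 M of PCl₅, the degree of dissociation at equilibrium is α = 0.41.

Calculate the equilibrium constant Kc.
K_c = 0.8547

x = α·[A]₀ = 0.41 × 3.0 = 1.23 M dissociated.
At eq: [PCl₅] = 3.0 − 1.23 = 1.77 M; [PCl₃] = [Cl₂] = x = 1.23 M.
Kc = [PCl₃][Cl₂]/[PCl₅] = (1.23)²/1.77 = 0.8547.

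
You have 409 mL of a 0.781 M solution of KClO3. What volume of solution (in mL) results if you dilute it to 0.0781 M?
Using M₁V₁ = M₂V₂:
0.781 × 409 = 0.0781 × V₂
V₂ = (0.781 × 409) / 0.0781 = 4090 mL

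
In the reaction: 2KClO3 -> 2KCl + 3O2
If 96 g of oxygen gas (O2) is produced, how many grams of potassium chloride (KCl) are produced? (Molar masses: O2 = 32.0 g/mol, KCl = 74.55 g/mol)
Moles of O2 = 96 g ÷ 32.0 g/mol = 3 mol
Mole ratio: 2 mol KCl / 3 mol O2
Moles of KCl = 3 × (2/3) = 2 mol
Mass of KCl = 2 mol × 74.55 g/mol = 149.1 g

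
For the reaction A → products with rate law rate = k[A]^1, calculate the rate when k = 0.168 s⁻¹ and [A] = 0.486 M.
0.08165 M/s

rate = k·[A]^1 = 0.168·(0.486)^1 = 0.168·0.486 = 0.08165 M/s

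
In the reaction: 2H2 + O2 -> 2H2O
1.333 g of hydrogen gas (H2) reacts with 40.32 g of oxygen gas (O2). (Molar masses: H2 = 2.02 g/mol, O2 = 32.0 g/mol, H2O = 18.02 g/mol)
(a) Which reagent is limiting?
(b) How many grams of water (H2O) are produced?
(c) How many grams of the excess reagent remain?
(a) H2, (b) 11.89 g, (c) 29.76 g

Moles of H2 = 1.333 g ÷ 2.02 g/mol = 0.659901 mol
Moles of O2 = 40.32 g ÷ 32.0 g/mol = 1.26 mol
Moles ÷ coefficient: H2: 0.659901/2 = 0.33, O2: 1.26/1 = 1.26
(a) H2 has the smaller value, so H2 is the limiting reagent.
(b) Moles of H2O = 0.659901 mol H2 × (2/2) = 0.659901 mol; mass = 0.659901 mol × 18.02 g/mol = 11.89 g
(c) O2 consumed = 0.659901 × (1/2) = 0.32995 mol; remaining = 1.26 − 0.32995 = 0.93005 mol; mass = 0.93005 mol × 32.0 g/mol = 29.76 g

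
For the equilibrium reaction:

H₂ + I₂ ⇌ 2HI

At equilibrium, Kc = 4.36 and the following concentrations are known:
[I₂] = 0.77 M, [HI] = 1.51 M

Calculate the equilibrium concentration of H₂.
[H₂] = 0.6792 M

Kc = ([HI]^2) / ([H₂] × [I₂]) = 4.36
[H₂]^1 = (product terms)/(Kc · other reactant terms) = 2.2801 / (4.36 · 0.77) = 0.67917
[H₂] = 0.6792 M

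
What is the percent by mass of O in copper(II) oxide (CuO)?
Mass of O in formula = 16.0 × 1 = 16 g/mol
Molar mass = 79.55 g/mol
% O = (16/79.55) × 100% = 20.11%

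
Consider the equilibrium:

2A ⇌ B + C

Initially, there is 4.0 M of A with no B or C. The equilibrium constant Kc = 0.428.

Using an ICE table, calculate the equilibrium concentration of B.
[B] = 1.134 M

ICE: [A] = 4.0 − 2x, [B] = [C] = x.
Kc = x²/(4.0 − 2x)² = 0.428 ⇒ √Kc = x/(4.0 − 2x).
x = √0.428·4.0/(1 + 2√0.428) = 0.65422·4.0/2.3084 = 1.1336.
[B] = x = 1.134 M.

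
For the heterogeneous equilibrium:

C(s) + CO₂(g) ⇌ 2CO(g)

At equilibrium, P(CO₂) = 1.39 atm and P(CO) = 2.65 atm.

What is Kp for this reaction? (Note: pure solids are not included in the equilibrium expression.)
K_p = 5.052

Solid C is excluded.
Kp = P(CO)²/P(CO₂) = (2.65)²/1.39 = 7.022/1.39 = 5.052.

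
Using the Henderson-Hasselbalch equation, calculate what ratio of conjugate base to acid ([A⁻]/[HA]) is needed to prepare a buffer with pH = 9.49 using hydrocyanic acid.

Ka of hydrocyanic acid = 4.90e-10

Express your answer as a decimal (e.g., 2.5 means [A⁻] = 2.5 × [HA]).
[A⁻]/[HA] = 1.514

pKa = −log(4.90e-10) = 9.3098. pH = pKa + log([A⁻]/[HA]). 9.49 = 9.3098 + log(ratio). log(ratio) = 9.49 − 9.3098 = 0.1802. ratio = 10^(0.1802) = 1.514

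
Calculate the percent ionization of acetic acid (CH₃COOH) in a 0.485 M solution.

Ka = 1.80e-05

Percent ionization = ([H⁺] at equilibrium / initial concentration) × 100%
Percent ionization = 0.607%

Let x = [H⁺]. Ka = x²/(C - x) ⇒ x² + (1.80e-05)x - (1.80e-05)(0.485) = 0. x = 2.9457e-03. Percent = (2.9457e-03/0.485) × 100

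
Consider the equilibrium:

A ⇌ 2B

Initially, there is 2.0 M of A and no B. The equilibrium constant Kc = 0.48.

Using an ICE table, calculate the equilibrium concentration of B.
[B] = 0.867 M

ICE: [A] = 2.0 − x, [B] = 2x.
Kc = (2x)²/(2.0 − x) = 0.48 ⇒ 4x² + 0.48x − 0.96 = 0.
x = (−0.48 + √(0.48² + 4·4·0.96))/(2·4) = (−0.48 + √15.59)/8 = 0.43356.
[B] = 2x = 0.867 M.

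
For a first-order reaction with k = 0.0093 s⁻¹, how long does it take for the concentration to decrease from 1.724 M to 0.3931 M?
158.96 s

From ln[A] = ln[A]₀ - k·t: t = ln([A]₀/[A])/k = ln(1.724/0.3931)/0.0093 = ln(4.3857)/0.0093 = 1.4783/0.0093 = 158.96 s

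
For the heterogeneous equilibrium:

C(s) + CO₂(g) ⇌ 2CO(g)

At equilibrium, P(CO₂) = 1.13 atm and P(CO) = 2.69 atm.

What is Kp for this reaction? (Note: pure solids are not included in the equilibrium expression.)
K_p = 6.404

Solid C is excluded.
Kp = P(CO)²/P(CO₂) = (2.69)²/1.13 = 7.236/1.13 = 6.404.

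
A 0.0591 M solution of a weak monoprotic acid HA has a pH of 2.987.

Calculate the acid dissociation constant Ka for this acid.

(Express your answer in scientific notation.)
K_a = 1.83e-05

[H⁺] = 10^(−pH) = 10^(−2.987) = 1.030e-03 M. For HA ⇌ H⁺ + A⁻, Ka = x²/(C − x) = (1.030e-03)²/(0.0591 − 1.030e-03) = 1.83e-05.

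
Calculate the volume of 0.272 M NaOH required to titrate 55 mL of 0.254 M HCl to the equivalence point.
V_{base} = 51.4 mL

At equivalence: moles acid = moles base.
moles HCl = 0.254 M × 0.055 L = 0.01397 mol
V_NaOH = 0.01397 mol ÷ 0.272 M = 0.05136 L = 51.4 mL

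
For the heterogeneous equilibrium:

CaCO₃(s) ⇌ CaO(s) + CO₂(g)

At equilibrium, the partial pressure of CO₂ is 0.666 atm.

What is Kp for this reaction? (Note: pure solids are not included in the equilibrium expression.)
K_p = 0.666

Solids (CaCO₃, CaO) have activity 1 and are excluded.
Kp = P(CO₂) = 0.666.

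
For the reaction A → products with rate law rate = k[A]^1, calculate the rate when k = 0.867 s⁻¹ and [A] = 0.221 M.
0.1916 M/s

rate = k·[A]^1 = 0.867·(0.221)^1 = 0.867·0.221 = 0.1916 M/s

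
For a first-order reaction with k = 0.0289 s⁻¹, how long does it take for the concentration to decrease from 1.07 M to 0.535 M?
23.98 s

From ln[A] = ln[A]₀ - k·t: t = ln([A]₀/[A])/k = ln(1.07/0.535)/0.0289 = ln(2.0000)/0.0289 = 0.6931/0.0289 = 23.98 s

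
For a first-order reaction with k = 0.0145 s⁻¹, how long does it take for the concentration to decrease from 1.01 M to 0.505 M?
47.80 s

From ln[A] = ln[A]₀ - k·t: t = ln([A]₀/[A])/k = ln(1.01/0.505)/0.0145 = ln(2.0000)/0.0145 = 0.6931/0.0145 = 47.80 s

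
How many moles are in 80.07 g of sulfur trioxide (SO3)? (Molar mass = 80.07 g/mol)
Moles = 80.07 g ÷ 80.07 g/mol = 1 mol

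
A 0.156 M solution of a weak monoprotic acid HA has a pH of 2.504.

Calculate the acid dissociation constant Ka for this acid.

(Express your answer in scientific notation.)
K_a = 6.42e-05

[H⁺] = 10^(−pH) = 10^(−2.504) = 3.133e-03 M. For HA ⇌ H⁺ + A⁻, Ka = x²/(C − x) = (3.133e-03)²/(0.156 − 3.133e-03) = 6.42e-05.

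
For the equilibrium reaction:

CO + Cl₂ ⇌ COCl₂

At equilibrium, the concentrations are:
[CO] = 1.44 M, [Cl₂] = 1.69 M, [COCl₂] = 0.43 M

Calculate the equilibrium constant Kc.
K_c = 0.1767

Kc = ([COCl₂]) / ([CO] × [Cl₂])
   = ((0.43)) / ((1.44)·(1.69))
   = 0.43 / 2.4336 = 0.1767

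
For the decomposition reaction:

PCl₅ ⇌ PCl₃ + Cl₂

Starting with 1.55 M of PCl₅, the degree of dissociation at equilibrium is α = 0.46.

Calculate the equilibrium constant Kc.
K_c = 0.6074

x = α·[A]₀ = 0.46 × 1.55 = 0.713 M dissociated.
At eq: [PCl₅] = 1.55 − 0.713 = 0.837 M; [PCl₃] = [Cl₂] = x = 0.713 M.
Kc = [PCl₃][Cl₂]/[PCl₅] = (0.713)²/0.837 = 0.6074.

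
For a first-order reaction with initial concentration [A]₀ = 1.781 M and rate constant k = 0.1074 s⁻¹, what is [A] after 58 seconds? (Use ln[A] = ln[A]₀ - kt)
0.0035 M

ln[A] = ln[A]₀ - k·t = ln(1.781) - (0.1074)·(58) = 0.5772 - 6.2292 = -5.6520
[A] = e^(-5.6520) = 0.0035 M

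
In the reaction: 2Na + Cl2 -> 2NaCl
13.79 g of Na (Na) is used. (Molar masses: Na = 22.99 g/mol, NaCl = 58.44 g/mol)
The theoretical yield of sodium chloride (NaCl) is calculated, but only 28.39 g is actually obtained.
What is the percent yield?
Moles of Na = 13.79 g ÷ 22.99 g/mol = 0.599826 mol
Mole ratio: 2 mol NaCl / 2 mol Na
Moles of NaCl = 0.599826 × (2/2) = 0.599826 mol
Theoretical yield = 0.599826 mol × 58.44 g/mol = 35.054 g
Actual yield = 28.39 g
Percent yield = (28.39 / 35.054) × 100% = 81.0%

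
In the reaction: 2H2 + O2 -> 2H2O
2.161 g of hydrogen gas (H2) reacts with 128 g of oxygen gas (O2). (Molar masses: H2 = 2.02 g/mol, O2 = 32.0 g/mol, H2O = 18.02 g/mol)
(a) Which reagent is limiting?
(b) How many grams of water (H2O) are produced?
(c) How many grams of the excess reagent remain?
(a) H2, (b) 19.28 g, (c) 110.9 g

Moles of H2 = 2.161 g ÷ 2.02 g/mol = 1.0698 mol
Moles of O2 = 128 g ÷ 32.0 g/mol = 4 mol
Moles ÷ coefficient: H2: 1.0698/2 = 0.5349, O2: 4/1 = 4
(a) H2 has the smaller value, so H2 is the limiting reagent.
(b) Moles of H2O = 1.0698 mol H2 × (2/2) = 1.0698 mol; mass = 1.0698 mol × 18.02 g/mol = 19.28 g
(c) O2 consumed = 1.0698 × (1/2) = 0.534901 mol; remaining = 4 − 0.534901 = 3.4651 mol; mass = 3.4651 mol × 32.0 g/mol = 110.9 g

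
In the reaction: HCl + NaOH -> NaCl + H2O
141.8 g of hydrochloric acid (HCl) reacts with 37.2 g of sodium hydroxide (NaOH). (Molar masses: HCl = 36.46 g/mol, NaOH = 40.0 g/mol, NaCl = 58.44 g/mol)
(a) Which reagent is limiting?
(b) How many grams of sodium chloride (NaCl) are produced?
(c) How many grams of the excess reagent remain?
(a) NaOH, (b) 54.35 g, (c) 107.9 g

Moles of HCl = 141.8 g ÷ 36.46 g/mol = 3.88919 mol
Moles of NaOH = 37.2 g ÷ 40.0 g/mol = 0.93 mol
Moles ÷ coefficient: HCl: 3.88919/1 = 3.889, NaOH: 0.93/1 = 0.93
(a) NaOH has the smaller value, so NaOH is the limiting reagent.
(b) Moles of NaCl = 0.93 mol NaOH × (1/1) = 0.93 mol; mass = 0.93 mol × 58.44 g/mol = 54.35 g
(c) HCl consumed = 0.93 × (1/1) = 0.93 mol; remaining = 3.88919 − 0.93 = 2.95919 mol; mass = 2.95919 mol × 36.46 g/mol = 107.9 g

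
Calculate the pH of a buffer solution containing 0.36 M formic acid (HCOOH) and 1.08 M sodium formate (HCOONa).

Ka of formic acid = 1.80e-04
pH = 4.22

pKa = -log(1.80e-04) = 3.74. pH = pKa + log([A⁻]/[HA]) = 3.74 + log(1.08/0.36)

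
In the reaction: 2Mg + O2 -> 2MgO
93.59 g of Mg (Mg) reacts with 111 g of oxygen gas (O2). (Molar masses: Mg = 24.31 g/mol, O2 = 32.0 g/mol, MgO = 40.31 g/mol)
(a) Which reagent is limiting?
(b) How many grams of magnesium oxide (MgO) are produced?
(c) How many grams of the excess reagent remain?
(a) Mg, (b) 155.2 g, (c) 49.4 g

Moles of Mg = 93.59 g ÷ 24.31 g/mol = 3.84986 mol
Moles of O2 = 111 g ÷ 32.0 g/mol = 3.46875 mol
Moles ÷ coefficient: Mg: 3.84986/2 = 1.925, O2: 3.46875/1 = 3.469
(a) Mg has the smaller value, so Mg is the limiting reagent.
(b) Moles of MgO = 3.84986 mol Mg × (2/2) = 3.84986 mol; mass = 3.84986 mol × 40.31 g/mol = 155.2 g
(c) O2 consumed = 3.84986 × (1/2) = 1.92493 mol; remaining = 3.46875 − 1.92493 = 1.54382 mol; mass = 1.54382 mol × 32.0 g/mol = 49.4 g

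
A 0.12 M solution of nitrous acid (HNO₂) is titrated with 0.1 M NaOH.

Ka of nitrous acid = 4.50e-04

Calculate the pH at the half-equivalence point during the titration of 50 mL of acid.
pH = pKa = 3.35

At the half-equivalence point, [HA] = [A⁻], so by Henderson–Hasselbalch pH = pKa + log(1) = pKa.
pKa = −log(4.50e-04) = 3.35.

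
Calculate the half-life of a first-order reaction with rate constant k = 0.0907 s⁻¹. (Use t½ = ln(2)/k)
7.64 s

t½ = ln(2)/k = 0.6931/0.0907 = 7.64 s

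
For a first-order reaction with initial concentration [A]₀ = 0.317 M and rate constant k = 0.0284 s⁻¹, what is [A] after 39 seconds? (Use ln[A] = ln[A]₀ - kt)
0.1047 M

ln[A] = ln[A]₀ - k·t = ln(0.317) - (0.0284)·(39) = -1.1489 - 1.1076 = -2.2565
[A] = e^(-2.2565) = 0.1047 M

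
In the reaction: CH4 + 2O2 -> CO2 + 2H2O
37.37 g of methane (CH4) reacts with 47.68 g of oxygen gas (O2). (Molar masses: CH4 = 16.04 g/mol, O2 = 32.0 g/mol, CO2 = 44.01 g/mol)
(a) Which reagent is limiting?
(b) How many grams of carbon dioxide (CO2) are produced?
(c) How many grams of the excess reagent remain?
(a) O2, (b) 32.79 g, (c) 25.42 g

Moles of CH4 = 37.37 g ÷ 16.04 g/mol = 2.3298 mol
Moles of O2 = 47.68 g ÷ 32.0 g/mol = 1.49 mol
Moles ÷ coefficient: CH4: 2.3298/1 = 2.33, O2: 1.49/2 = 0.745
(a) O2 has the smaller value, so O2 is the limiting reagent.
(b) Moles of CO2 = 1.49 mol O2 × (1/2) = 0.745 mol; mass = 0.745 mol × 44.01 g/mol = 32.79 g
(c) CH4 consumed = 1.49 × (1/2) = 0.745 mol; remaining = 2.3298 − 0.745 = 1.5848 mol; mass = 1.5848 mol × 16.04 g/mol = 25.42 g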